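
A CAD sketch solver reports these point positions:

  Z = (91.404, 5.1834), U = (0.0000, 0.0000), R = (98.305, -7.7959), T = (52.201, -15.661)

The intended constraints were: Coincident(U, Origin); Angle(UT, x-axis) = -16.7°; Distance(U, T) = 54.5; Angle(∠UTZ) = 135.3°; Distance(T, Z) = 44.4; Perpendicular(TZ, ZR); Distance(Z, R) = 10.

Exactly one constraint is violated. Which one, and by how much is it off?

Distance(Z, R) = 10 — off by 4.70.

U = (0.00, 0.00) ✓; UT at -16.70° ✓; |UT| = 54.50 ✓; ∠UTZ = 135.3° ✓; |TZ| = 44.40 ✓; ∠(TZ, ZR) = 90.00° ✓; |ZR| = 14.70 ✗.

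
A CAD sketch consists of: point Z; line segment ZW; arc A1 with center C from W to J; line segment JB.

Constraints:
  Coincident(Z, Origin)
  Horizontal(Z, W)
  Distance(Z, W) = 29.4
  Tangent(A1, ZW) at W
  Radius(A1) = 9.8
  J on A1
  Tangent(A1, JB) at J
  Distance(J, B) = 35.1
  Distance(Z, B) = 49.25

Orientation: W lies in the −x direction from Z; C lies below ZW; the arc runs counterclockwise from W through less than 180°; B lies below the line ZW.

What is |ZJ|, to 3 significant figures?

40.6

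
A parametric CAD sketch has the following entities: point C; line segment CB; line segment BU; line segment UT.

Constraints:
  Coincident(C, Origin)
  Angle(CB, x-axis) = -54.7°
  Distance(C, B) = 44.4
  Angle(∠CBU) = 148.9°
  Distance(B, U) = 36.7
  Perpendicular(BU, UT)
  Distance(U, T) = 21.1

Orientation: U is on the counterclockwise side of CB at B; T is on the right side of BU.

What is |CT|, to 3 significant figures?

86.7

C is at the origin; CB runs at -54.7° with length 44.4, so B = 44.4·(cos -54.7°, sin -54.7°) = (25.7, -36.2). ∠CBU = 148.9°, so BU runs at -54.7° + (180° − 148.9°) = -23.6° from the x-axis; with |BU| = 36.7, U = B + 36.7·(cos -23.6°, sin -23.6°) = (59.3, -50.9). BU ⟂ UT; with |UT| = 21.1 on the right of BU, T = U + 21.1·(-0.400, -0.916) = (50.8, -70.3). Then |CT| = |T − C| = 86.7.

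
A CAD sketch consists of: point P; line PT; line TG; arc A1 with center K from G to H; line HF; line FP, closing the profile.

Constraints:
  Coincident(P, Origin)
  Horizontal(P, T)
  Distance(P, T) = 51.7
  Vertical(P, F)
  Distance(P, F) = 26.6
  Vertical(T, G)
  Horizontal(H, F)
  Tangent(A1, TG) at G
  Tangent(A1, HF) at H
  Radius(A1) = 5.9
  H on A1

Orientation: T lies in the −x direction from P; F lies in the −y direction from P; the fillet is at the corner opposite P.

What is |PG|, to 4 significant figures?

55.69

P is at the origin; P and T share the same y with |PT| = 51.7 and T on the −x side, so T = (-51.70, 0.000). P and F share the same x with |PF| = 26.6 and F on the −y side, so F = (0.000, -26.60). The virtual corner opposite P is at (-51.70, -26.60). The tangent condition forces KG to be normal to TG and A1 meets HF tangentially, so KH is at right angles to HF, with radius 5.9, so the center K sits 5.9 in from both sides at K = (-45.80, -20.70). That places the tangent points at G = (-51.70, -20.70) on TG and H = (-45.80, -26.60) on HF. Then |PG| = |G − P| = 55.69.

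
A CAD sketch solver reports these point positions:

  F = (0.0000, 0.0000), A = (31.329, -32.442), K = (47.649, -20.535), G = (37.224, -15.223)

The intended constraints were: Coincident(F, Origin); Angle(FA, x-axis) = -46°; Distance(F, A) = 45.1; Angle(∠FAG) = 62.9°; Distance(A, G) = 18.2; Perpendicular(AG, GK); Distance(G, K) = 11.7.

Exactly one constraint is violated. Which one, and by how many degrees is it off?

Perpendicular(AG, GK) — off by 8.10°.

F = (0.00, 0.00) ✓; FA at -46.00° ✓; |FA| = 45.10 ✓; ∠FAG = 62.90° ✓; |AG| = 18.20 ✓; ∠(AG, GK) = 98.10° ✗; |GK| = 11.70 ✓.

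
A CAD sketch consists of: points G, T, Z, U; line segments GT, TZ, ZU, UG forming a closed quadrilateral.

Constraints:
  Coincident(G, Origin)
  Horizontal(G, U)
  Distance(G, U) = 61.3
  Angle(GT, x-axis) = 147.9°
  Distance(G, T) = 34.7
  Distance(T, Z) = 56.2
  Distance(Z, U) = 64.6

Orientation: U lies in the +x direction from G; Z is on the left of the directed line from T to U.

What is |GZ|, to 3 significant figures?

51.5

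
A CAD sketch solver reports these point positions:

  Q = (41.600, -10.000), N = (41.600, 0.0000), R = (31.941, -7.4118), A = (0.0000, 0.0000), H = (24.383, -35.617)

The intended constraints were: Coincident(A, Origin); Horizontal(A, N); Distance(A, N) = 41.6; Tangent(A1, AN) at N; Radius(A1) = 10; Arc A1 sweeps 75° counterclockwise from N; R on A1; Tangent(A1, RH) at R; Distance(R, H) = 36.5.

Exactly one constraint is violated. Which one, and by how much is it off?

Distance(R, H) = 36.5 — off by 7.30.

A = (0.00, 0.00) ✓; A.y = 0.00, N.y = 0.00 ✓; |AN| = 41.60 ✓; ∠(QN, NA) = 90.00° ✓; |QN| = 10.00 ✓; bearing(Q→R) − bearing(Q→N) = 75.00° ✓; |QR| = 10.00 ✓; ∠(QR, RH) = 90.00° ✓; |RH| = 29.20 ✗.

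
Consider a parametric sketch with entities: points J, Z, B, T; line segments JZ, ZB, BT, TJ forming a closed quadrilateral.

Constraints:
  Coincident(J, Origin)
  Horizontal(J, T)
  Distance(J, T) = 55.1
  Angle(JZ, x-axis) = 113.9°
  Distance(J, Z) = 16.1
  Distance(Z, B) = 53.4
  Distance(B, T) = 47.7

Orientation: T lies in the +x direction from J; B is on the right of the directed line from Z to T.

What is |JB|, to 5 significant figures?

37.402

J is at the origin; J and T share the same y with |JT| = 55.1 and T in +x, so T = (55.1, 0). JZ runs at 113.9° with |JZ| = 16.1, so Z = (-6.5228, 14.719). B is determined by |ZB| = 53.4 and |BT| = 47.7 together: it lies at the intersection of circle(Z, 53.4) and circle(T, 47.7). With |ZT| = 63.356, the foot of the radical line on ZT is 36.226 from Z and the perpendicular offset is √(53.4² − 36.226²) = 39.233. Taking the right-of-ZT solution: B = (19.597, -31.856).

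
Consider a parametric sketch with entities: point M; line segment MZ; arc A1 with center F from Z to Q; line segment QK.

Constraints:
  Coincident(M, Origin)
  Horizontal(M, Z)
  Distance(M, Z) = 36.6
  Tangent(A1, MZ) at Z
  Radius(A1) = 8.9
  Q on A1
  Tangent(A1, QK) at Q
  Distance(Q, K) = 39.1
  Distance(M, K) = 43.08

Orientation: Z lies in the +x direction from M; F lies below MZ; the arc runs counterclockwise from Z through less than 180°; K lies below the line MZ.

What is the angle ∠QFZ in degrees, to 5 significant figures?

66.350°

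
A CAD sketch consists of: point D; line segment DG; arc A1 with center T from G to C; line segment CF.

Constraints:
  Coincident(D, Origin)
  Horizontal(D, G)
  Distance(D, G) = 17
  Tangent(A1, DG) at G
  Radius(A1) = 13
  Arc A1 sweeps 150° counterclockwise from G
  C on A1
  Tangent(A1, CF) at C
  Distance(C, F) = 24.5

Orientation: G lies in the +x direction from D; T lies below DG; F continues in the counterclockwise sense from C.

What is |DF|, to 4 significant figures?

48.36

D is at the origin; DG is horizontal with |DG| = 17.0 and G on the +x side, so G = (17.00, 0.000). Since A1 is tangent to DG there, TG ⟂ DG, so T = G + (0, -13) = (17.00, -13.00). On A1, G sits at bearing 90° from T; a 150° counterclockwise sweep puts C at bearing 240°, so C = T + 13.0·(cos 240°, sin 240°) = (10.50, -24.26). Tangency of A1 to CF means the radius TC is perpendicular to CF, so CF runs along (−sin 240°, cos 240°); with |CF| = 24.5, F = (31.72, -36.51). Then |DF| = |F − D| = 48.36.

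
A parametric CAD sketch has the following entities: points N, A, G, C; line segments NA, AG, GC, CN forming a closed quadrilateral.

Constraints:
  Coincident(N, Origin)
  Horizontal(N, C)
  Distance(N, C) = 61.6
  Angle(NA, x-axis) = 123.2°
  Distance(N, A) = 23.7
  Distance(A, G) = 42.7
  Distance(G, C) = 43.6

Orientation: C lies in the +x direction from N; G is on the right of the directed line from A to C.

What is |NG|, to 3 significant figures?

20.7

N is at the origin; N and C share the same y with |NC| = 61.6 and C in +x, so C = (61.6, 0). NA runs at 123.2° with |NA| = 23.7, so A = (-13.0, 19.8). G is determined by |AG| = 42.7 and |GC| = 43.6 together: it lies at the intersection of circle(A, 42.7) and circle(C, 43.6). With |AC| = 77.2, the foot of the radical line on AC is 38.1 from A and the perpendicular offset is √(42.7² − 38.1²) = 19.3. Taking the right-of-AC solution: G = (18.9, -8.62).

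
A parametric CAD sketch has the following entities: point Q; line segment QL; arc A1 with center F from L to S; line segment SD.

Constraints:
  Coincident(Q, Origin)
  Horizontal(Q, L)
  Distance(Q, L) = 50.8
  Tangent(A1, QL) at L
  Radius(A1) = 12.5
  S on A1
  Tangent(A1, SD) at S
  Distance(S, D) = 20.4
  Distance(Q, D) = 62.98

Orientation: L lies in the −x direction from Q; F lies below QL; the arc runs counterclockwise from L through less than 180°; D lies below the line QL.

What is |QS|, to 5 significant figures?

64.410

Q is at the origin; QL is horizontal with |QL| = 50.8 and L on the −x side, so L = (-50.800, 0.0000). Since A1 is tangent to QL there, FL ⟂ QL, so F = L + (0, -12.5) = (-50.800, -12.500). Since FS ⟂ SD (tangency), |FD| = √(12.5² + 20.4²) = 23.925 regardless of where S sits on A1. So D lies on both circle(Q, 62.98) and circle(F, 23.925); the below-QL intersection is D = (-51.383, -36.418). S is the foot of the tangent from D: S = (-61.614, -18.769).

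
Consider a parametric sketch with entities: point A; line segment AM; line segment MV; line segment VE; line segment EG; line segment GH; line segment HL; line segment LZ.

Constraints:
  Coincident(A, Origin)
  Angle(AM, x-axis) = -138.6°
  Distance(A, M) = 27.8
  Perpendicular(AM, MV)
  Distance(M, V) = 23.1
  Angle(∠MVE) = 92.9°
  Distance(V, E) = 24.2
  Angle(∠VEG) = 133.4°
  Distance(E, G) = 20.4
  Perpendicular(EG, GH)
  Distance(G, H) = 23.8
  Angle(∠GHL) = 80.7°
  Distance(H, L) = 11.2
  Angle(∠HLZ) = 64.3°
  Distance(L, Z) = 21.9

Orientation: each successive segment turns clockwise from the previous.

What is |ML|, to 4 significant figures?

15.86

The perpendicularity gives GH at right angles to EG, so GH runs at -92.30°; with |GH| = 23.8, H = (0.6188, -8.755). ∠GHL = 80.7° gives HL at 168.4° from the x-axis; with |HL| = 11.2, L = (-10.35, -6.503). Then |ML| = |L − M| = 15.86.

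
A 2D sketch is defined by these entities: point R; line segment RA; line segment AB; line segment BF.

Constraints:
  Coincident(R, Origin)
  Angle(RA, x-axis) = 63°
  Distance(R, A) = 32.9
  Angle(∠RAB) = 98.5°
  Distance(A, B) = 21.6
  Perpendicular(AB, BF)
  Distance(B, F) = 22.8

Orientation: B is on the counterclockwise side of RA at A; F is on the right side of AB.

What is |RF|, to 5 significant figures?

61.340

R is at the origin; RA runs at 63.0° with length 32.9, so A = 32.9·(cos 63.0°, sin 63.0°) = (14.936, 29.314). ∠RAB = 98.5°, so AB runs at 63.0° + (180° − 98.5°) = 144.50° from the x-axis; with |AB| = 21.6, B = A + 21.6·(cos 144.50°, sin 144.50°) = (-2.6486, 41.857). The perpendicularity gives BF at right angles to AB; with |BF| = 22.8 on the right of AB, F = B + 22.8·(0.58070, 0.81412) = (10.591, 60.419). Then |RF| = |F − R| = 61.340.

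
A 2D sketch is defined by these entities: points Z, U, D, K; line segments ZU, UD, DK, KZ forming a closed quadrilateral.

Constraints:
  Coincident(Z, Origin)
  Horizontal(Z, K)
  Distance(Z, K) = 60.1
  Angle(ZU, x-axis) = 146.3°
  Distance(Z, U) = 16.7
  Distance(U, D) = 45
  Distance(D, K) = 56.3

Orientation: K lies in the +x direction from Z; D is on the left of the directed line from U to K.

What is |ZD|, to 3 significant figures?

43.9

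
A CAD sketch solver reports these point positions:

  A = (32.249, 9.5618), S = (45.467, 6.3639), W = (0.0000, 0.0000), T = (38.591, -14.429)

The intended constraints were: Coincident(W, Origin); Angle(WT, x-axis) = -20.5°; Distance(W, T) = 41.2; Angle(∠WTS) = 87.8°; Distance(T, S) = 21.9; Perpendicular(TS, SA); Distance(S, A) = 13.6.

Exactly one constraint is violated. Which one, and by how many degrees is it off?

Perpendicular(TS, SA) — off by 4.70°.

W = (0.00, 0.00) ✓; WT at -20.50° ✓; |WT| = 41.20 ✓; ∠WTS = 87.80° ✓; |TS| = 21.90 ✓; ∠(TS, SA) = 94.70° ✗; |SA| = 13.60 ✓.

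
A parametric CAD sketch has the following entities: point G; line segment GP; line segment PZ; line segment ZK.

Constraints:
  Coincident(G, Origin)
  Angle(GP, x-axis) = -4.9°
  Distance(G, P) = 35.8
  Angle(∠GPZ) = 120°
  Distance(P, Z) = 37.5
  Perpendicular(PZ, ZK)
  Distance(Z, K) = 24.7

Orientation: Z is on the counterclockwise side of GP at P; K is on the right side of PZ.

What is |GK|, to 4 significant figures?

78.56

G is at the origin; GP runs at -4.9° with length 35.8, so P = 35.8·(cos -4.9°, sin -4.9°) = (35.67, -3.058). ∠GPZ = 120.0°, so PZ runs at -4.9° + (180° − 120.0°) = 55.10° from the x-axis; with |PZ| = 37.5, Z = P + 37.5·(cos 55.10°, sin 55.10°) = (57.12, 27.70). PZ ⟂ ZK; with |ZK| = 24.7 on the right of PZ, K = Z + 24.7·(0.8202, -0.5721) = (77.38, 13.57). Then |GK| = |K − G| = 78.56.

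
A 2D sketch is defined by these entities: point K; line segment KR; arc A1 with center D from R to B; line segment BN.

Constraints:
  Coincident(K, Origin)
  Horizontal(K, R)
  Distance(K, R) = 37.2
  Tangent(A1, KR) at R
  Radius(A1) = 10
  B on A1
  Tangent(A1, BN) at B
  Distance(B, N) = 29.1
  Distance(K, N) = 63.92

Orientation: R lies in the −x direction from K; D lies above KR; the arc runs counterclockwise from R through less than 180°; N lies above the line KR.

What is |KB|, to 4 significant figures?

35.17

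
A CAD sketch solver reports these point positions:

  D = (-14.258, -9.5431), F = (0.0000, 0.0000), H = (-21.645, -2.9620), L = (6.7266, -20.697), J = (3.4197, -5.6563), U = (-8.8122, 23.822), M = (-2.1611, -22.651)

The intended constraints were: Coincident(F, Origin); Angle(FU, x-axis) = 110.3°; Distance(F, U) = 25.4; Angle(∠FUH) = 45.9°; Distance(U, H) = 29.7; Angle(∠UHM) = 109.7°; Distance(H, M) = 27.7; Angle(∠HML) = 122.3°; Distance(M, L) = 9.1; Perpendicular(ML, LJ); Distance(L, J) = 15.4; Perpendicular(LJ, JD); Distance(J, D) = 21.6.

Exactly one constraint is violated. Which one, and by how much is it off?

Distance(J, D) = 21.6 — off by 3.50.

F = (0.00, 0.00) ✓; FU at 110.3° ✓; |FU| = 25.40 ✓; ∠FUH = 45.90° ✓; |UH| = 29.70 ✓; ∠UHM = 109.7° ✓; |HM| = 27.70 ✓; ∠HML = 122.3° ✓; |ML| = 9.100 ✓; ∠(ML, LJ) = 90.00° ✓; |LJ| = 15.40 ✓; ∠(LJ, JD) = 90.00° ✓; |JD| = 18.10 ✗.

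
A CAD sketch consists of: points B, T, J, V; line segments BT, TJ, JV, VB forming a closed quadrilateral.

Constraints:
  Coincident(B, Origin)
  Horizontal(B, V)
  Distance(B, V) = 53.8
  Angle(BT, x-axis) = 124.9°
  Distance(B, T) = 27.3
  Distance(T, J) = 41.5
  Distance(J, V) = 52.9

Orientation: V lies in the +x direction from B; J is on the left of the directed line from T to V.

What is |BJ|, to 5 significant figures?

46.692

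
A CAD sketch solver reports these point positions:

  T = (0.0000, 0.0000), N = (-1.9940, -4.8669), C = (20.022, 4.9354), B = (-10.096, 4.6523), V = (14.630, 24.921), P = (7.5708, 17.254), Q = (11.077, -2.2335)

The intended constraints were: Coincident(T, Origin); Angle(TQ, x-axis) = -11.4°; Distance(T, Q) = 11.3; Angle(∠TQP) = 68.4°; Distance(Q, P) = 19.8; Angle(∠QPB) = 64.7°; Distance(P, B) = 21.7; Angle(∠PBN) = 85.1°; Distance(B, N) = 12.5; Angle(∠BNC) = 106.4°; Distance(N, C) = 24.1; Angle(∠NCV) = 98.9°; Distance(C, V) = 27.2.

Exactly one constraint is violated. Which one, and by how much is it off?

Distance(C, V) = 27.2 — off by 6.50.

T = (0.00, 0.00) ✓; TQ at -11.40° ✓; |TQ| = 11.30 ✓; ∠TQP = 68.40° ✓; |QP| = 19.80 ✓; ∠QPB = 64.70° ✓; |PB| = 21.70 ✓; ∠PBN = 85.10° ✓; |BN| = 12.50 ✓; ∠BNC = 106.4° ✓; |NC| = 24.10 ✓; ∠NCV = 98.90° ✓; |CV| = 20.70 ✗.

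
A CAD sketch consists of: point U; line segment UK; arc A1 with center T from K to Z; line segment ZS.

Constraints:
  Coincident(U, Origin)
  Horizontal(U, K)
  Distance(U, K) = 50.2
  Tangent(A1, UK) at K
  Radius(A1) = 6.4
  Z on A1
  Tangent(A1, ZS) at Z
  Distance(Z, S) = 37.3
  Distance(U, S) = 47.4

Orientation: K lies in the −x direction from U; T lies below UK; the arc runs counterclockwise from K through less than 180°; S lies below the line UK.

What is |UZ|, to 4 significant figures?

55.86

U is at the origin; UK is horizontal with |UK| = 50.2 and K on the −x side, so K = (-50.20, 0.000). A1 meets UK tangentially, so TK is at right angles to UK, so T = K + (0, -6.4) = (-50.20, -6.400). Since TZ ⟂ ZS (tangency), |TS| = √(6.4² + 37.3²) = 37.85 regardless of where Z sits on A1. So S lies on both circle(U, 47.4) and circle(T, 37.85); the below-UK intersection is S = (-28.82, -37.63). Z is the foot of the tangent from S: Z = (-54.79, -10.86).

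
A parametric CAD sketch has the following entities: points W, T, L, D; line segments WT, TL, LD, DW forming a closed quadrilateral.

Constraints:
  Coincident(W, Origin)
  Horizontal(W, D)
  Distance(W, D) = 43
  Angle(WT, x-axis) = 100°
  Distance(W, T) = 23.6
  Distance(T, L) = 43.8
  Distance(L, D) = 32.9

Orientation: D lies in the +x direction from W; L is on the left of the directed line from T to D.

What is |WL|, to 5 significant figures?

50.601

Checks: |TL| = 43.80 ✓; |LD| = 32.90 ✓.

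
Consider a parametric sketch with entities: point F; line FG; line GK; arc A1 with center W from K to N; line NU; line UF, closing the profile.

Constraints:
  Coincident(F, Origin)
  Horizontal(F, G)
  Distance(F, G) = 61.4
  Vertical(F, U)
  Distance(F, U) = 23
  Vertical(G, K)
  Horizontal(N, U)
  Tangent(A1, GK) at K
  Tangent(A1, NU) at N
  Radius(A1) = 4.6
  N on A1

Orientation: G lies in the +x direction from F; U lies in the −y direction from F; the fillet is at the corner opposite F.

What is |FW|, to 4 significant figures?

59.71

F is at the origin; F and G share the same y with |FG| = 61.4 and G on the +x side, so G = (61.40, 0.000). FU is vertical with |FU| = 23.0 and U on the −y side, so U = (0.000, -23.00). The virtual corner opposite F is at (61.40, -23.00). Tangency of A1 to GK means the radius WK is perpendicular to GK and tangency of A1 to NU means the radius WN is perpendicular to NU, with radius 4.6, so the center W sits 4.6 in from both sides at W = (56.80, -18.40). Then |FW| = |W − F| = 59.71.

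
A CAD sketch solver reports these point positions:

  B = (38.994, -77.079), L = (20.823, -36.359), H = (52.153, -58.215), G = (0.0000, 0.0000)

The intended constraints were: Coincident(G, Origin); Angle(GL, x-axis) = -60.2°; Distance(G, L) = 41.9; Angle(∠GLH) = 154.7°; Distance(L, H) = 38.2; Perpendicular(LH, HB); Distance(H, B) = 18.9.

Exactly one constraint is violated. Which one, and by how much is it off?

Distance(H, B) = 18.9 — off by 4.10.

G = (0.00, 0.00) ✓; GL at -60.20° ✓; |GL| = 41.90 ✓; ∠GLH = 154.7° ✓; |LH| = 38.20 ✓; ∠(LH, HB) = 90.00° ✓; |HB| = 23.00 ✗.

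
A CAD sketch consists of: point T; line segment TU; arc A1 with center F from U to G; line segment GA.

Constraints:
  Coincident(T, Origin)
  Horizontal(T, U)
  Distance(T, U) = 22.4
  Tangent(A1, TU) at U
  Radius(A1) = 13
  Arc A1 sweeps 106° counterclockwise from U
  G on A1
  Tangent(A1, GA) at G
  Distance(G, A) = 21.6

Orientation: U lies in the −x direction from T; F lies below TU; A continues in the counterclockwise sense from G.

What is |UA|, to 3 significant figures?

37.9

T is at the origin; T and U share the same y with |TU| = 22.4 and U on the −x side, so U = (-22.4, 0.00). Tangency of A1 to TU means the radius FU is perpendicular to TU, so F = U + (0, -13) = (-22.4, -13.0). On A1, U sits at bearing 90° from F; a 106° counterclockwise sweep puts G at bearing 196°, so G = F + 13.0·(cos 196°, sin 196°) = (-34.9, -16.6). Since A1 is tangent to GA there, FG ⟂ GA, so GA runs along (−sin 196°, cos 196°); with |GA| = 21.6, A = (-28.9, -37.3). Then |UA| = |A − U| = 37.9.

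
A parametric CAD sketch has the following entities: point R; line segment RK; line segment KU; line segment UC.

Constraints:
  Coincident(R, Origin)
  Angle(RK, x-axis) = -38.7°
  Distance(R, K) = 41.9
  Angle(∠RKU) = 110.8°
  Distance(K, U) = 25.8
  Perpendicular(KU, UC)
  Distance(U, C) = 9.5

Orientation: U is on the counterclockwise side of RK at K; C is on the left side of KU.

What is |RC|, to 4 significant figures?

50.35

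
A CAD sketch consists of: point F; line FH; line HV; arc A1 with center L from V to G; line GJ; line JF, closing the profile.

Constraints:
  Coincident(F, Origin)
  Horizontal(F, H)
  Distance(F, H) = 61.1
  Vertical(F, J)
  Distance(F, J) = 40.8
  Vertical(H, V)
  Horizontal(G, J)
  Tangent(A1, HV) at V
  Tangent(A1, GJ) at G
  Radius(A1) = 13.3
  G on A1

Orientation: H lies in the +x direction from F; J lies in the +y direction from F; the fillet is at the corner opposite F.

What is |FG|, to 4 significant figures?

62.84

The virtual corner opposite F is at (61.10, 40.80). The tangent condition forces LV to be normal to HV and tangency of A1 to GJ means the radius LG is perpendicular to GJ, with radius 13.3, so the center L sits 13.3 in from both sides at L = (47.80, 27.50). That places the tangent points at V = (61.10, 27.50) on HV and G = (47.80, 40.80) on GJ. Then |FG| = |G − F| = 62.84.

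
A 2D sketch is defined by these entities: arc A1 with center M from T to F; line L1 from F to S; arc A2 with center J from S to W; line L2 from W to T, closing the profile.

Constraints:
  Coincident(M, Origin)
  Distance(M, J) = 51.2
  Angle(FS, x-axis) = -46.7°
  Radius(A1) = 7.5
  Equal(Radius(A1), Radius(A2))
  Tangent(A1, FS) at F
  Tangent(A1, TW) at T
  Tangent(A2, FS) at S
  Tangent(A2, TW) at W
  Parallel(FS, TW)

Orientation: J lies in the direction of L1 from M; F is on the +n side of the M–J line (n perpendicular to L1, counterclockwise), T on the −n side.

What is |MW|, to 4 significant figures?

51.75

The slot axis is L1's direction at -46.7°, so u = (cos -46.7°, sin -46.7°) = (0.6858, -0.7278) and n = (−sin -46.7°, cos -46.7°) = (0.7278, 0.6858). M is at the origin and J lies 51.2 along u from M, so J = 51.2·u = (35.11, -37.26). Tangency of A1 to both parallel lines with radius 7.5 puts F and T at M ± 7.5·n: F = (5.458, 5.144), T = (-5.458, -5.144). Equal radii place S and W the same way about J: S = J + 7.5·n = (40.57, -32.12), W = J − 7.5·n = (29.66, -42.41). Then |MW| = |W − M| = 51.75.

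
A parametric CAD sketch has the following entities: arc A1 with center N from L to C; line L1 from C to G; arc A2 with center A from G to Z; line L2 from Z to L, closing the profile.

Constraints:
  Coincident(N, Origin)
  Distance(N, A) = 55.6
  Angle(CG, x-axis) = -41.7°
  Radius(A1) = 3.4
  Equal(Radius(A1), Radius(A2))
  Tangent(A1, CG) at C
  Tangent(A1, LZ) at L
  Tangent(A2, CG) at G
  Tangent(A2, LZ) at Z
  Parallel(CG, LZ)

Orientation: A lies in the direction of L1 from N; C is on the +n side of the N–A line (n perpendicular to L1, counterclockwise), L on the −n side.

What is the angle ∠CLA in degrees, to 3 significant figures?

86.5°

The slot axis is L1's direction at -41.7°, so u = (cos -41.7°, sin -41.7°) = (0.747, -0.665) and n = (−sin -41.7°, cos -41.7°) = (0.665, 0.747). N is at the origin and A lies 55.6 along u from N, so A = 55.6·u = (41.5, -37.0). Tangency of A1 to both parallel lines with radius 3.4 puts C and L at N ± 3.4·n: C = (2.26, 2.54), L = (-2.26, -2.54). Then cos ∠CLA = LC·LA / (|LC||LA|), giving 86.5°.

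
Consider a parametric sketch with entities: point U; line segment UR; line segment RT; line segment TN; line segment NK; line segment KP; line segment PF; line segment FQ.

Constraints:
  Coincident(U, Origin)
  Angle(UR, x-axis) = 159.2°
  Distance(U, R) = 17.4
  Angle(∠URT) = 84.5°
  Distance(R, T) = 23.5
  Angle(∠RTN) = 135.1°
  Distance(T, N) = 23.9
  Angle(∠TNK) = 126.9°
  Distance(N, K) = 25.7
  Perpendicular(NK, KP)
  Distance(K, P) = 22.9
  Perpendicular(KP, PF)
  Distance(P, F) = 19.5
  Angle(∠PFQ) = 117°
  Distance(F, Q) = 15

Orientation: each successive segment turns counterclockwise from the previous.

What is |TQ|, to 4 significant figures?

16.75

U is at the origin; UR runs at 159.2° with length 17.4, so R = (-16.27, 6.179). ∠URT = 84.5° gives RT at -105.3° from the x-axis; with |RT| = 23.5, T = (-22.47, -16.49). ∠RTN = 135.1° gives TN at -60.40° from the x-axis; with |TN| = 23.9, N = (-10.66, -37.27). ∠TNK = 126.9° gives NK at -7.300° from the x-axis; with |NK| = 25.7, K = (14.83, -40.53). NK ⟂ KP, so KP runs at 82.70°; with |KP| = 22.9, P = (17.74, -17.82). The perpendicularity gives PF at right angles to KP, so PF runs at 172.7°; with |PF| = 19.5, F = (-1.602, -15.34). ∠PFQ = 117.0° gives FQ at -124.3° from the x-axis; with |FQ| = 15.0, Q = (-10.06, -27.73). Then |TQ| = |Q − T| = 16.75.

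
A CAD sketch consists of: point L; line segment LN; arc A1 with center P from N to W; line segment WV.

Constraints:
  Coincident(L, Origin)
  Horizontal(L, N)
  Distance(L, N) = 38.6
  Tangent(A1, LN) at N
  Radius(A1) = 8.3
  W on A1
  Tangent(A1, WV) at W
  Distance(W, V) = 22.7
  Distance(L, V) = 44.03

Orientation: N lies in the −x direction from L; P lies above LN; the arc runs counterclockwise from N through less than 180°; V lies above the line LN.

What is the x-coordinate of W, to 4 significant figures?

-30.30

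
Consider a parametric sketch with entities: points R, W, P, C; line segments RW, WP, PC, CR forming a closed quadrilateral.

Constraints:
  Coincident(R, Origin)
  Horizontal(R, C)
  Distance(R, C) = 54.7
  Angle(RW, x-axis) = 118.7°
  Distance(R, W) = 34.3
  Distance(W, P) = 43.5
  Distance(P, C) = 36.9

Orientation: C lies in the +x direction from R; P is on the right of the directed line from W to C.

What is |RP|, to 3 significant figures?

18.3

Checks: |WP| = 43.50 ✓; |PC| = 36.90 ✓.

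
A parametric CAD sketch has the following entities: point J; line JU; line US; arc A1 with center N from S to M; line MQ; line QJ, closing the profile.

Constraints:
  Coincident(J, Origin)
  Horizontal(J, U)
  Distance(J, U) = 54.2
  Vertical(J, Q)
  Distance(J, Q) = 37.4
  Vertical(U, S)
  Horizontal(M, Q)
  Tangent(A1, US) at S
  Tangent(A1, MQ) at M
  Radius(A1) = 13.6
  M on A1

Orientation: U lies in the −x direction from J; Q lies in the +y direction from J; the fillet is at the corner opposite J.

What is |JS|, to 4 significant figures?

59.20

J is at the origin; J and U share the same y with |JU| = 54.2 and U on the −x side, so U = (-54.20, 0.000). JQ is vertical with |JQ| = 37.4 and Q on the +y side, so Q = (0.000, 37.40). The virtual corner opposite J is at (-54.20, 37.40). The tangent condition forces NS to be normal to US and A1 meets MQ tangentially, so NM is at right angles to MQ, with radius 13.6, so the center N sits 13.6 in from both sides at N = (-40.60, 23.80). That places the tangent points at S = (-54.20, 23.80) on US and M = (-40.60, 37.40) on MQ. Then |JS| = |S − J| = 59.20.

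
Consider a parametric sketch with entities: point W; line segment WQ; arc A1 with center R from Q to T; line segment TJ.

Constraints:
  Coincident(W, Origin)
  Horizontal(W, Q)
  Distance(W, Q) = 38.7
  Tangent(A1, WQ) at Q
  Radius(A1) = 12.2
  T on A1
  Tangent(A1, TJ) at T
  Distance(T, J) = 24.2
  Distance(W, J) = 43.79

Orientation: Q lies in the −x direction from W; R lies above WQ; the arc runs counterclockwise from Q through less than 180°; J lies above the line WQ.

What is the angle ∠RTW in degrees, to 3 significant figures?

159°

Checks: ∠(RQ, QW) = 90.00° ✓; |RT| = 12.20 ✓; ∠(RT, TJ) = 90.00° ✓; |TJ| = 24.20 ✓; |WJ| = 43.79 ✓.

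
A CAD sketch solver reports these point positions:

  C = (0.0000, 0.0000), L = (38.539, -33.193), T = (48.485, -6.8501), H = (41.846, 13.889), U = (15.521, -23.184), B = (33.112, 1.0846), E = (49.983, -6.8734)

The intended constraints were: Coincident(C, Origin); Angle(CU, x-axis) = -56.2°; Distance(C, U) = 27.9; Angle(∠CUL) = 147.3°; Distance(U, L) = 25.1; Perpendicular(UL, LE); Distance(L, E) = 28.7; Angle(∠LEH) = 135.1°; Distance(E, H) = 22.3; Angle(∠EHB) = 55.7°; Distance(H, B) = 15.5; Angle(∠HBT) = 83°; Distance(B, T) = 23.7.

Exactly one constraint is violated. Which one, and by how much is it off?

Distance(B, T) = 23.7 — off by 6.40.

C = (0.00, 0.00) ✓; CU at -56.20° ✓; |CU| = 27.90 ✓; ∠CUL = 147.3° ✓; |UL| = 25.10 ✓; ∠(UL, LE) = 90.00° ✓; |LE| = 28.70 ✓; ∠LEH = 135.1° ✓; |EH| = 22.30 ✓; ∠EHB = 55.70° ✓; |HB| = 15.50 ✓; ∠HBT = 83.00° ✓; |BT| = 17.30 ✗.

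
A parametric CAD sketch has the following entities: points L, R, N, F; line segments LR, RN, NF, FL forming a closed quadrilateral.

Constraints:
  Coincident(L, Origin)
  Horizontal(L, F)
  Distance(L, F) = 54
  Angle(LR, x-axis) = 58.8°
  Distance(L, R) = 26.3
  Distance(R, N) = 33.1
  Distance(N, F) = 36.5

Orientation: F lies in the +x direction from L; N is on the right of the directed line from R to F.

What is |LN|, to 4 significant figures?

21.50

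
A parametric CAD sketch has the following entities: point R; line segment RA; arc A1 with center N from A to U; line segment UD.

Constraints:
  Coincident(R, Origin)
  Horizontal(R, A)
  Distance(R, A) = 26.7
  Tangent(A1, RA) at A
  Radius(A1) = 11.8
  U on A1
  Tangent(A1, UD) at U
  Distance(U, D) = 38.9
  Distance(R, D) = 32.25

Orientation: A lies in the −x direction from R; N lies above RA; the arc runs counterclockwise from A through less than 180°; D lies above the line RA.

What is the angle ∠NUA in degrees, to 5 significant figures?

67.536°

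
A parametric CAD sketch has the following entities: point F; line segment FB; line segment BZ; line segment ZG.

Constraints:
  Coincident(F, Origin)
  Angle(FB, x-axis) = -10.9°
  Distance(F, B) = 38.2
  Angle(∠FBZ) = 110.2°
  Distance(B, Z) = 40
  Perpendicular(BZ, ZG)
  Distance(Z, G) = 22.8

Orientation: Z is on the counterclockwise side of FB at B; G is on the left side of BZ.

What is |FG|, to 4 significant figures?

54.77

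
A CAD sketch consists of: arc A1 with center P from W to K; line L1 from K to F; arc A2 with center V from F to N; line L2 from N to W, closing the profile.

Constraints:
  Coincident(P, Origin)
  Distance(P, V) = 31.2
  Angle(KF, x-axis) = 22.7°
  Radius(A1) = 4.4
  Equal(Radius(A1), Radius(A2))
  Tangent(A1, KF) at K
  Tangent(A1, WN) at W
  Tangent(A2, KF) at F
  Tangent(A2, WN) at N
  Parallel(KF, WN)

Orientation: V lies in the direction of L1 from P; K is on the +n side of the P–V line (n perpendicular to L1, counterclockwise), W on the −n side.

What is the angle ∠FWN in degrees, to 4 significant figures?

15.75°

Tangency of A1 to both parallel lines with radius 4.4 puts K and W at P ± 4.4·n: K = (-1.698, 4.059), W = (1.698, -4.059). Equal radii place F and N the same way about V: F = V + 4.4·n = (27.09, 16.10), N = V − 4.4·n = (30.48, 7.981). Then cos ∠FWN = WF·WN / (|WF||WN|), giving 15.75°.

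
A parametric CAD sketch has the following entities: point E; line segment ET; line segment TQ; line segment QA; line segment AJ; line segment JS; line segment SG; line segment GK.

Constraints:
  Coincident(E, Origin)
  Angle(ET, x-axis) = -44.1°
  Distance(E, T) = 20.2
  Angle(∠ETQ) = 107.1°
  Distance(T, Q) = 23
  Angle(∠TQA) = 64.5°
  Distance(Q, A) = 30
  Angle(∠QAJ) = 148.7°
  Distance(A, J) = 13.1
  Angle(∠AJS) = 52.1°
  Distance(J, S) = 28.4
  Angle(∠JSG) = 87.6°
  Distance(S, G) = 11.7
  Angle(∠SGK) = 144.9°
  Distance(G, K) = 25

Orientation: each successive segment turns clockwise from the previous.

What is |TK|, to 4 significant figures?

39.78

E is at the origin; ET runs at -44.1° with length 20.2, so T = (14.51, -14.06). ∠ETQ = 107.1° gives TQ at -117.0° from the x-axis; with |TQ| = 23.0, Q = (4.064, -34.55). ∠TQA = 64.5° gives QA at 127.5° from the x-axis; with |QA| = 30.0, A = (-14.20, -10.75). ∠QAJ = 148.7° gives AJ at 96.20° from the x-axis; with |AJ| = 13.1, J = (-15.61, 2.273). ∠AJS = 52.1° gives JS at -31.70° from the x-axis; with |JS| = 28.4, S = (8.550, -12.65). ∠JSG = 87.6° gives SG at -124.1° from the x-axis; with |SG| = 11.7, G = (1.990, -22.34). ∠SGK = 144.9° gives GK at -159.2° from the x-axis; with |GK| = 25.0, K = (-21.38, -31.22). Then |TK| = |K − T| = 39.78.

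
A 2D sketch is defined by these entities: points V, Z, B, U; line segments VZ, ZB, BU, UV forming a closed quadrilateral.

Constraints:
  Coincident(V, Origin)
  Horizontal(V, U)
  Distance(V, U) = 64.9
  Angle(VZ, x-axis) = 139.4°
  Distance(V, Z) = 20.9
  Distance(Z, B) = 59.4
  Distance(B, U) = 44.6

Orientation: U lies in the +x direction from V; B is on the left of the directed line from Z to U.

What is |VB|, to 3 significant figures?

53.3

V is at the origin; V and U share the same y with |VU| = 64.9 and U in +x, so U = (64.9, 0). VZ runs at 139.4° with |VZ| = 20.9, so Z = (-15.9, 13.6). B is determined by |ZB| = 59.4 and |BU| = 44.6 together: it lies at the intersection of circle(Z, 59.4) and circle(U, 44.6). With |ZU| = 81.9, the foot of the radical line on ZU is 50.3 from Z and the perpendicular offset is √(59.4² − 50.3²) = 31.5. Taking the left-of-ZU solution: B = (39.0, 36.3).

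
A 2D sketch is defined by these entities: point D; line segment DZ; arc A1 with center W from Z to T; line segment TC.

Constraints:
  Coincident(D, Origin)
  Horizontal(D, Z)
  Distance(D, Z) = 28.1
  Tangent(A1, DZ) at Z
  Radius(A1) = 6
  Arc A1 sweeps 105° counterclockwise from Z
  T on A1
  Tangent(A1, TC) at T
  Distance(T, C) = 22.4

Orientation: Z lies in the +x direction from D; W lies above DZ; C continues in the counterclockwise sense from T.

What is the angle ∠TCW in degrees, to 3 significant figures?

15.0°

D is at the origin; D and Z share the same y with |DZ| = 28.1 and Z on the +x side, so Z = (28.1, 0.00). Tangency of A1 to DZ means the radius WZ is perpendicular to DZ, so W = Z + (0, 6) = (28.1, 6.00). On A1, Z sits at bearing -90° from W; a 105° counterclockwise sweep puts T at bearing 15°, so T = W + 6.0·(cos 15°, sin 15°) = (33.9, 7.55). Since A1 is tangent to TC there, WT ⟂ TC, so TC runs along (−sin 15°, cos 15°); with |TC| = 22.4, C = (28.1, 29.2). Then cos ∠TCW = CT·CW / (|CT||CW|), giving 15.0°.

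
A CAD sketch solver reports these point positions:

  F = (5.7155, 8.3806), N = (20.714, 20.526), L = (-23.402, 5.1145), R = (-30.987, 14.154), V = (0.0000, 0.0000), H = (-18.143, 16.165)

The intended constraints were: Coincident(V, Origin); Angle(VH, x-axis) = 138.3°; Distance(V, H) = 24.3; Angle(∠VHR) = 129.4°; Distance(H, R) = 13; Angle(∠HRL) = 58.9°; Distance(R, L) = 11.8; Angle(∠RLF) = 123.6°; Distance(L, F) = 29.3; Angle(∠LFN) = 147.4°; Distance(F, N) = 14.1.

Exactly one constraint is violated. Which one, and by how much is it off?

Distance(F, N) = 14.1 — off by 5.20.

V = (0.00, 0.00) ✓; VH at 138.3° ✓; |VH| = 24.30 ✓; ∠VHR = 129.4° ✓; |HR| = 13.00 ✓; ∠HRL = 58.90° ✓; |RL| = 11.80 ✓; ∠RLF = 123.6° ✓; |LF| = 29.30 ✓; ∠LFN = 147.4° ✓; |FN| = 19.30 ✗.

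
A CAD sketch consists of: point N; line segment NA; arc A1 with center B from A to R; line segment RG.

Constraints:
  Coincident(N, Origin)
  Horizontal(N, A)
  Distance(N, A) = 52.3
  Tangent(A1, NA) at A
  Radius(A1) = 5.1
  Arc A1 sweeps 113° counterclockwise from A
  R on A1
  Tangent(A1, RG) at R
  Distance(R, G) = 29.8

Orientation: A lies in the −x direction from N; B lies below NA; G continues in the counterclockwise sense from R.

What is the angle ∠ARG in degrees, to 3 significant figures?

124°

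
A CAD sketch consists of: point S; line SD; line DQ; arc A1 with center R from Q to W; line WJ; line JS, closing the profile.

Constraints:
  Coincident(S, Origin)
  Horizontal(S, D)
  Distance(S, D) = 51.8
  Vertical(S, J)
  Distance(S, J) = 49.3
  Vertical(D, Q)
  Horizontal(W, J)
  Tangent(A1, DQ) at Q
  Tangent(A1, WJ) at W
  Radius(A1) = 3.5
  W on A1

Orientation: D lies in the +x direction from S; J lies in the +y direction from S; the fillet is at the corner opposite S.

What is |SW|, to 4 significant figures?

69.02

S is at the origin; S and D share the same y with |SD| = 51.8 and D on the +x side, so D = (51.80, 0.000). S and J share the same x with |SJ| = 49.3 and J on the +y side, so J = (0.000, 49.30). The virtual corner opposite S is at (51.80, 49.30). The tangent condition forces RQ to be normal to DQ and the tangent condition forces RW to be normal to WJ, with radius 3.5, so the center R sits 3.5 in from both sides at R = (48.30, 45.80). That places the tangent points at Q = (51.80, 45.80) on DQ and W = (48.30, 49.30) on WJ. Then |SW| = |W − S| = 69.02.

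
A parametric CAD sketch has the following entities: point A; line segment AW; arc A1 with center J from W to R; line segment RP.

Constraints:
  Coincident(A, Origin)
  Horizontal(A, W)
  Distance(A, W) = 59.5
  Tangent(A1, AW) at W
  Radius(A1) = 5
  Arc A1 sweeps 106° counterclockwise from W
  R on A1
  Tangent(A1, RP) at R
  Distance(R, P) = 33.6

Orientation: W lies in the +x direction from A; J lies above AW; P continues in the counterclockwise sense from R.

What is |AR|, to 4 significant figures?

64.62

A is at the origin; AW is horizontal with |AW| = 59.5 and W on the +x side, so W = (59.50, 0.000). Since A1 is tangent to AW there, JW ⟂ AW, so J = W + (0, 5) = (59.50, 5.000). On A1, W sits at bearing -90° from J; a 106° counterclockwise sweep puts R at bearing 16°, so R = J + 5.0·(cos 16°, sin 16°) = (64.31, 6.378). Then |AR| = |R − A| = 64.62.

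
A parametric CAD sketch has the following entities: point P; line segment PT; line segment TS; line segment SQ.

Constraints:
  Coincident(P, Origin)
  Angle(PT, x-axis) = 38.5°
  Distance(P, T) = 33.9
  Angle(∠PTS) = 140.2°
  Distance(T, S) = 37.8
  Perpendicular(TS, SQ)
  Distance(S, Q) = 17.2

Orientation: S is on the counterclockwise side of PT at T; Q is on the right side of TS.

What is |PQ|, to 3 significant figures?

74.8

∠PTS = 140.2°, so TS runs at 38.5° + (180° − 140.2°) = 78.3° from the x-axis; with |TS| = 37.8, S = T + 37.8·(cos 78.3°, sin 78.3°) = (34.2, 58.1). TS ⟂ SQ; with |SQ| = 17.2 on the right of TS, Q = S + 17.2·(0.979, -0.203) = (51.0, 54.6). Then |PQ| = |Q − P| = 74.8.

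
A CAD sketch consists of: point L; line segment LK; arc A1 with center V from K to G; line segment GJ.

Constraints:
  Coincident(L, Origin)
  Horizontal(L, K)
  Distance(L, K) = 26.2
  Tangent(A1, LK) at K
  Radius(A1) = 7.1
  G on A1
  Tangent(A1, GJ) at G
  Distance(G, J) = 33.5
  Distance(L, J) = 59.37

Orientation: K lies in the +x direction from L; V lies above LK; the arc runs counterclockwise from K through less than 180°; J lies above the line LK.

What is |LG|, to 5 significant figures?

32.301

Checks: |VG| = 7.100 ✓; ∠(VG, GJ) = 90.00° ✓; |GJ| = 33.50 ✓; |LJ| = 59.37 ✓.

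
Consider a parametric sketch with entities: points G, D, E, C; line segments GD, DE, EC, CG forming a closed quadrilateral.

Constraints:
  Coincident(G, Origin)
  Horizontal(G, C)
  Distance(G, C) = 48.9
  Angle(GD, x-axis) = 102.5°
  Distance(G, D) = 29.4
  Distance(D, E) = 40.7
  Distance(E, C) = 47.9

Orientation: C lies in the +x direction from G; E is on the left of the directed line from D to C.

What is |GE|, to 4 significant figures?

54.31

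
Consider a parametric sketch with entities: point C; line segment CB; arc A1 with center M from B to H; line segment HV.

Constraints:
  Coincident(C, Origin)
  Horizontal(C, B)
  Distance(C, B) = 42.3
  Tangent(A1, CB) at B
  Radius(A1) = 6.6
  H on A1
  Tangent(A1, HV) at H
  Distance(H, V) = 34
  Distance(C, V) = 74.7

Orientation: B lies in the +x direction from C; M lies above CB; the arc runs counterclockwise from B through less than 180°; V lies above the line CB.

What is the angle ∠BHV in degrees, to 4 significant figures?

154.7°

C is at the origin; C and B share the same y with |CB| = 42.3 and B on the +x side, so B = (42.30, 0.000). A1 meets CB tangentially, so MB is at right angles to CB, so M = B + (0, 6.6) = (42.30, 6.600). Since MH ⟂ HV (tangency), |MV| = √(6.6² + 34.0²) = 34.63 regardless of where H sits on A1. So V lies on both circle(C, 74.7) and circle(M, 34.63); the above-CB intersection is V = (68.97, 28.70). H is the foot of the tangent from V: H = (47.40, 2.414).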